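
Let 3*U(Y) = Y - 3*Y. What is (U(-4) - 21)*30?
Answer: -550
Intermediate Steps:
U(Y) = -2*Y/3 (U(Y) = (Y - 3*Y)/3 = (-2*Y)/3 = -2*Y/3)
(U(-4) - 21)*30 = (-⅔*(-4) - 21)*30 = (8/3 - 21)*30 = -55/3*30 = -550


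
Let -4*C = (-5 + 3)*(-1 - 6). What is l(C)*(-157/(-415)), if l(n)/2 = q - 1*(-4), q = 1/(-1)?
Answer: 942/415 ≈ 2.2699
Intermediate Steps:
q = -1
C = -7/2 (C = -(-5 + 3)*(-1 - 6)/4 = -(-1)*(-7)/2 = -¼*14 = -7/2 ≈ -3.5000)
l(n) = 6 (l(n) = 2*(-1 - 1*(-4)) = 2*(-1 + 4) = 2*3 = 6)
l(C)*(-157/(-415)) = 6*(-157/(-415)) = 6*(-157*(-1/415)) = 6*(157/415) = 942/415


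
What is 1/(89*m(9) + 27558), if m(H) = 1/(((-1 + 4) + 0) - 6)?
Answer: 3/82585 ≈ 3.6326e-5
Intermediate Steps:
m(H) = -1/3 (m(H) = 1/((3 + 0) - 6) = 1/(3 - 6) = 1/(-3) = -1/3)
1/(89*m(9) + 27558) = 1/(89*(-1/3) + 27558) = 1/(-89/3 + 27558) = 1/(82585/3) = 3/82585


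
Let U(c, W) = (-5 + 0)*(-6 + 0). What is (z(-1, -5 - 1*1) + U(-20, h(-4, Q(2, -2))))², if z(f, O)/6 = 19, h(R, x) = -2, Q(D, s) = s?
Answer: 20736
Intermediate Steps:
z(f, O) = 114 (z(f, O) = 6*19 = 114)
U(c, W) = 30 (U(c, W) = -5*(-6) = 30)
(z(-1, -5 - 1*1) + U(-20, h(-4, Q(2, -2))))² = (114 + 30)² = 144² = 20736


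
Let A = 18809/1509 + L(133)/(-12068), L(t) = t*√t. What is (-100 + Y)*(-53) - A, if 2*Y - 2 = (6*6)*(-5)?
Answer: 15096844/1509 + 19*√133/1724 ≈ 10005.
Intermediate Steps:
L(t) = t^(3/2)
Y = -89 (Y = 1 + ((6*6)*(-5))/2 = 1 + (36*(-5))/2 = 1 + (½)*(-180) = 1 - 90 = -89)
A = 18809/1509 - 19*√133/1724 (A = 18809/1509 + 133^(3/2)/(-12068) = 18809*(1/1509) + (133*√133)*(-1/12068) = 18809/1509 - 19*√133/1724 ≈ 12.337)
(-100 + Y)*(-53) - A = (-100 - 89)*(-53) - (18809/1509 - 19*√133/1724) = -189*(-53) + (-18809/1509 + 19*√133/1724) = 10017 + (-18809/1509 + 19*√133/1724) = 15096844/1509 + 19*√133/1724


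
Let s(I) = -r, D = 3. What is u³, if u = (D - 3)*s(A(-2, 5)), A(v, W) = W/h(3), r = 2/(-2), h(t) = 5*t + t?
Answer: 0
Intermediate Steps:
h(t) = 6*t
r = -1 (r = 2*(-½) = -1)
A(v, W) = W/18 (A(v, W) = W/((6*3)) = W/18)
s(I) = 1 (s(I) = -1*(-1) = 1)
u = 0 (u = (3 - 3)*1 = 0*1 = 0)
u³ = 0³ = 0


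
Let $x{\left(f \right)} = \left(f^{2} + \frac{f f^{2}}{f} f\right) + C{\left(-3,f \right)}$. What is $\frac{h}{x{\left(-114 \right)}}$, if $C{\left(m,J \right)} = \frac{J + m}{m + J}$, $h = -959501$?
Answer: $\frac{959501}{1468547} \approx 0.65337$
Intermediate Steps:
$C{\left(m,J \right)} = 1$ ($C{\left(m,J \right)} = \frac{J + m}{J + m} = 1$)
$x{\left(f \right)} = 1 + f^{2} + f^{3}$ ($x{\left(f \right)} = \left(f^{2} + \frac{f f^{2}}{f} f\right) + 1 = \left(f^{2} + \frac{f^{3}}{f} f\right) + 1 = \left(f^{2} + f^{2} f\right) + 1 = \left(f^{2} + f^{3}\right) + 1 = 1 + f^{2} + f^{3}$)
$\frac{h}{x{\left(-114 \right)}} = - \frac{959501}{1 + \left(-114\right)^{2} + \left(-114\right)^{3}} = - \frac{959501}{1 + 12996 - 1481544} = - \frac{959501}{-1468547} = \left(-959501\right) \left(- \frac{1}{1468547}\right) = \frac{959501}{1468547}$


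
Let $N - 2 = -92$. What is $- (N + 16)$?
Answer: $74$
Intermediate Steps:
$N = -90$ ($N = 2 - 92 = -90$)
$- (N + 16) = - (-90 + 16) = \left(-1\right) \left(-74\right) = 74$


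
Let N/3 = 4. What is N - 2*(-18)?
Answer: 48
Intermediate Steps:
N = 12 (N = 3*4 = 12)
N - 2*(-18) = 12 - 2*(-18) = 12 + 36 = 48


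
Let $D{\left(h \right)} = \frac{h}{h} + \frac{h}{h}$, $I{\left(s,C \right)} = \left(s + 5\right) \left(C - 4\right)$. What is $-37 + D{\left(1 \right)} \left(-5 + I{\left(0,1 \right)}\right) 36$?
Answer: $-1477$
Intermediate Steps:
$I{\left(s,C \right)} = \left(-4 + C\right) \left(5 + s\right)$ ($I{\left(s,C \right)} = \left(5 + s\right) \left(-4 + C\right) = \left(-4 + C\right) \left(5 + s\right)$)
$D{\left(h \right)} = 2$ ($D{\left(h \right)} = 1 + 1 = 2$)
$-37 + D{\left(1 \right)} \left(-5 + I{\left(0,1 \right)}\right) 36 = -37 + 2 \left(-5 + \left(-20 - 0 + 5 \cdot 1 + 1 \cdot 0\right)\right) 36 = -37 + 2 \left(-5 + \left(-20 + 0 + 5 + 0\right)\right) 36 = -37 + 2 \left(-5 - 15\right) 36 = -37 + 2 \left(-20\right) 36 = -37 - 1440 = -1477$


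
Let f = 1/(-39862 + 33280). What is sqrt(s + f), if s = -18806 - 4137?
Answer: I*sqrt(993953263314)/6582 ≈ 151.47*I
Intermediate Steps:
s = -22943
f = -1/6582 (f = 1/(-6582) = -1/6582 ≈ -0.00015193)
sqrt(s + f) = sqrt(-22943 - 1/6582) = sqrt(-151010827/6582) = I*sqrt(993953263314)/6582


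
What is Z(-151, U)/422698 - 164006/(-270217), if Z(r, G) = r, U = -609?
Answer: 69284205421/114220185466 ≈ 0.60658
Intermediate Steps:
Z(-151, U)/422698 - 164006/(-270217) = -151/422698 - 164006/(-270217) = -151*1/422698 - 164006*(-1/270217) = -151/422698 + 164006/270217 = 69284205421/114220185466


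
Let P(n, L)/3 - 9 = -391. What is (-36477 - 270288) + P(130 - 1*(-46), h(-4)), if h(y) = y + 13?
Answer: -307911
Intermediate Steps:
h(y) = 13 + y
P(n, L) = -1146 (P(n, L) = 27 + 3*(-391) = 27 - 1173 = -1146)
(-36477 - 270288) + P(130 - 1*(-46), h(-4)) = (-36477 - 270288) - 1146 = -306765 - 1146 = -307911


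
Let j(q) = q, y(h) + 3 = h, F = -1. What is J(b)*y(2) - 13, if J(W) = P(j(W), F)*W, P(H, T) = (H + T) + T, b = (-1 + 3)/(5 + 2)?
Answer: -613/49 ≈ -12.510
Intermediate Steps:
y(h) = -3 + h
b = 2/7 ≈ 0.28571
P(H, T) = H + 2*T
J(W) = W*(-2 + W) (J(W) = (W + 2*(-1))*W = (W - 2)*W = (-2 + W)*W = W*(-2 + W))
J(b)*y(2) - 13 = (2*(-2 + 2/7)/7)*(-3 + 2) - 13 = ((2/7)*(-12/7))*(-1) - 13 = -24/49*(-1) - 13 = 24/49 - 13 = -613/49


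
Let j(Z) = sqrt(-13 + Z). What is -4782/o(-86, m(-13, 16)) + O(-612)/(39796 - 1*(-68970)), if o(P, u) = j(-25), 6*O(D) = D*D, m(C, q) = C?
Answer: 1836/3199 + 2391*I*sqrt(38)/19 ≈ 0.57393 + 775.74*I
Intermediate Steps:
O(D) = D**2/6 (O(D) = (D*D)/6 = D**2/6)
o(P, u) = I*sqrt(38) (o(P, u) = sqrt(-13 - 25) = sqrt(-38) = I*sqrt(38))
-4782/o(-86, m(-13, 16)) + O(-612)/(39796 - 1*(-68970)) = -4782*(-I*sqrt(38)/38) + ((1/6)*(-612)**2)/(39796 - 1*(-68970)) = -(-2391)*I*sqrt(38)/19 + ((1/6)*374544)/(39796 + 68970) = 2391*I*sqrt(38)/19 + 62424/108766 = 2391*I*sqrt(38)/19 + 62424*(1/108766) = 2391*I*sqrt(38)/19 + 1836/3199 = 1836/3199 + 2391*I*sqrt(38)/19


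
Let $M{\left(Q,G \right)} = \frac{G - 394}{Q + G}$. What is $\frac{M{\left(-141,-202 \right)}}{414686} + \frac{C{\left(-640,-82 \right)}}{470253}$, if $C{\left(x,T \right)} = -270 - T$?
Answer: $- \frac{38571926}{97503667779} \approx -0.00039559$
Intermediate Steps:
$M{\left(Q,G \right)} = \frac{-394 + G}{G + Q}$
$\frac{M{\left(-141,-202 \right)}}{414686} + \frac{C{\left(-640,-82 \right)}}{470253} = \frac{\frac{1}{-202 - 141} \left(-394 - 202\right)}{414686} + \frac{-270 - -82}{470253} = \frac{1}{-343} \left(-596\right) \frac{1}{414686} + \left(-270 + 82\right) \frac{1}{470253} = \left(- \frac{1}{343}\right) \left(-596\right) \frac{1}{414686} - \frac{188}{470253} = \frac{596}{343} \cdot \frac{1}{414686} - \frac{188}{470253} = \frac{298}{71118649} - \frac{188}{470253} = - \frac{38571926}{97503667779}$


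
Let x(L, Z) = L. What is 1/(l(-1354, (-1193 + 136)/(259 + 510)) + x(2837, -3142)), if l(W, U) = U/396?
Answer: 304524/863933531 ≈ 0.00035249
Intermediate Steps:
l(W, U) = U/396 (l(W, U) = U*(1/396) = U/396)
1/(l(-1354, (-1193 + 136)/(259 + 510)) + x(2837, -3142)) = 1/(((-1193 + 136)/(259 + 510))/396 + 2837) = 1/((-1057/769)/396 + 2837) = 1/((-1057*1/769)/396 + 2837) = 1/((1/396)*(-1057/769) + 2837) = 1/(-1057/304524 + 2837) = 1/(863933531/304524) = 304524/863933531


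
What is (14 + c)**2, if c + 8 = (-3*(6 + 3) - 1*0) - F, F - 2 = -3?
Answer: 400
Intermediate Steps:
F = -1 (F = 2 - 3 = -1)
c = -34 (c = -8 + ((-3*(6 + 3) - 1*0) - 1*(-1)) = -8 + ((-3*9 + 0) + 1) = -8 + ((-27 + 0) + 1) = -8 + (-27 + 1) = -8 - 26 = -34)
(14 + c)**2 = (14 - 34)**2 = (-20)**2 = 400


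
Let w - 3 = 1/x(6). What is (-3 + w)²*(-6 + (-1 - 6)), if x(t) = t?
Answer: -13/36 ≈ -0.36111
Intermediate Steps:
w = 19/6 (w = 3 + 1/6 = 3 + ⅙ = 19/6 ≈ 3.1667)
(-3 + w)²*(-6 + (-1 - 6)) = (-3 + 19/6)²*(-6 + (-1 - 6)) = (⅙)²*(-6 - 7) = (1/36)*(-13) = -13/36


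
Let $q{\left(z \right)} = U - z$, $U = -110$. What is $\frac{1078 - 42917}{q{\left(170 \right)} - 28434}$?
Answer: $\frac{5977}{4102} \approx 1.4571$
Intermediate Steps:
$q{\left(z \right)} = -110 - z$
$\frac{1078 - 42917}{q{\left(170 \right)} - 28434} = \frac{1078 - 42917}{\left(-110 - 170\right) - 28434} = - \frac{41839}{\left(-110 - 170\right) - 28434} = - \frac{41839}{-280 - 28434} = - \frac{41839}{-28714} = \left(-41839\right) \left(- \frac{1}{28714}\right) = \frac{5977}{4102}$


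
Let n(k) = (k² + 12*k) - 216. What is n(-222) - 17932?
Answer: 28472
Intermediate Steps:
n(k) = -216 + k² + 12*k
n(-222) - 17932 = (-216 + (-222)² + 12*(-222)) - 17932 = (-216 + 49284 - 2664) - 17932 = 46404 - 17932 = 28472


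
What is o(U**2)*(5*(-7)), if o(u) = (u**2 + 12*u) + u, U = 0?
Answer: 0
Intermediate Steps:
o(u) = u**2 + 13*u
o(U**2)*(5*(-7)) = (0**2*(13 + 0**2))*(5*(-7)) = (0*(13 + 0))*(-35) = (0*13)*(-35) = 0*(-35) = 0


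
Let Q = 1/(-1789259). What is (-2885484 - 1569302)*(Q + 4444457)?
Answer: -35425726493274614532/1789259 ≈ -1.9799e+13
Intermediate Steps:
Q = -1/1789259 ≈ -5.5889e-7
(-2885484 - 1569302)*(Q + 4444457) = (-2885484 - 1569302)*(-1/1789259 + 4444457) = -4454786*7952284687362/1789259 = -35425726493274614532/1789259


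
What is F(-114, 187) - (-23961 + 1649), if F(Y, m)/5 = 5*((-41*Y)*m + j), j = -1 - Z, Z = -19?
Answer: 21873712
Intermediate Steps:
j = 18 (j = -1 - 1*(-19) = -1 + 19 = 18)
F(Y, m) = 450 - 1025*Y*m (F(Y, m) = 5*(5*((-41*Y)*m + 18)) = 5*(5*(-41*Y*m + 18)) = 5*(5*(18 - 41*Y*m)) = 5*(90 - 205*Y*m) = 450 - 1025*Y*m)
F(-114, 187) - (-23961 + 1649) = (450 - 1025*(-114)*187) - (-23961 + 1649) = (450 + 21850950) - 1*(-22312) = 21851400 + 22312 = 21873712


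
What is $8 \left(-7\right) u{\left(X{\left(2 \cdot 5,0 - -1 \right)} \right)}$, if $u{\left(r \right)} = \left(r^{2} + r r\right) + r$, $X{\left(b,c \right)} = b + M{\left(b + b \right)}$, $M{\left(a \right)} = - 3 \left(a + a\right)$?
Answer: $-1349040$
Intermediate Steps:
$M{\left(a \right)} = - 6 a$ ($M{\left(a \right)} = - 3 \cdot 2 a = - 6 a$)
$X{\left(b,c \right)} = - 11 b$ ($X{\left(b,c \right)} = b - 6 \left(b + b\right) = b - 6 \cdot 2 b = b - 12 b = - 11 b$)
$u{\left(r \right)} = r + 2 r^{2}$ ($u{\left(r \right)} = \left(r^{2} + r^{2}\right) + r = 2 r^{2} + r = r + 2 r^{2}$)
$8 \left(-7\right) u{\left(X{\left(2 \cdot 5,0 - -1 \right)} \right)} = 8 \left(-7\right) - 11 \cdot 2 \cdot 5 \left(1 + 2 \left(- 11 \cdot 2 \cdot 5\right)\right) = - 56 \left(-11\right) 10 \left(1 + 2 \left(\left(-11\right) 10\right)\right) = - 56 \left(- 110 \left(1 + 2 \left(-110\right)\right)\right) = - 56 \left(- 110 \left(1 - 220\right)\right) = - 56 \left(\left(-110\right) \left(-219\right)\right) = \left(-56\right) 24090 = -1349040$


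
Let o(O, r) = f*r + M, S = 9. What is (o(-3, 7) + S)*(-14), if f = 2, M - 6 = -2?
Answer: -378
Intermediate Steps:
M = 4 (M = 6 - 2 = 4)
o(O, r) = 4 + 2*r (o(O, r) = 2*r + 4 = 4 + 2*r)
(o(-3, 7) + S)*(-14) = ((4 + 2*7) + 9)*(-14) = ((4 + 14) + 9)*(-14) = (18 + 9)*(-14) = 27*(-14) = -378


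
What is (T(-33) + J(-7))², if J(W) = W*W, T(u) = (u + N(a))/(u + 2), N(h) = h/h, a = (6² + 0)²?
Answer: 2405601/961 ≈ 2503.2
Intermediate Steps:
a = 1296 (a = (36 + 0)² = 36² = 1296)
N(h) = 1
T(u) = (1 + u)/(2 + u) (T(u) = (u + 1)/(u + 2) = (1 + u)/(2 + u))
J(W) = W²
(T(-33) + J(-7))² = ((1 - 33)/(2 - 33) + (-7)²)² = (-32/(-31) + 49)² = (-1/31*(-32) + 49)² = (32/31 + 49)² = (1551/31)² = 2405601/961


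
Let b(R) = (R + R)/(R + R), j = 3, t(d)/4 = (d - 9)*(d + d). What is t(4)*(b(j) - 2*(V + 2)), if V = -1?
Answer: 160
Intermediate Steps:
t(d) = 8*d*(-9 + d) (t(d) = 4*((d - 9)*(d + d)) = 4*((-9 + d)*(2*d)) = 4*(2*d*(-9 + d)) = 8*d*(-9 + d))
b(R) = 1 (b(R) = (2*R)/((2*R)) = (2*R)*(1/(2*R)) = 1)
t(4)*(b(j) - 2*(V + 2)) = (8*4*(-9 + 4))*(1 - 2*(-1 + 2)) = (8*4*(-5))*(1 - 2*1) = -160*(1 - 2) = -160*(-1) = 160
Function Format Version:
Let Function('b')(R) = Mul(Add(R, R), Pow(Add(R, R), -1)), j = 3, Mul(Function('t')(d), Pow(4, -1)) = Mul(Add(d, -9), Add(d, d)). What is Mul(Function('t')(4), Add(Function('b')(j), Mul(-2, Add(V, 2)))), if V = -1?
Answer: 160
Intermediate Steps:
Function('t')(d) = Mul(8, d, Add(-9, d)) (Function('t')(d) = Mul(4, Mul(Add(d, -9), Add(d, d))) = Mul(4, Mul(Add(-9, d), Mul(2, d))) = Mul(4, Mul(2, d, Add(-9, d))) = Mul(8, d, Add(-9, d)))
Function('b')(R) = 1 (Function('b')(R) = Mul(Mul(2, R), Pow(Mul(2, R), -1)) = Mul(Mul(2, R), Mul(Rational(1, 2), Pow(R, -1))) = 1)
Mul(Function('t')(4), Add(Function('b')(j), Mul(-2, Add(V, 2)))) = Mul(Mul(8, 4, Add(-9, 4)), Add(1, Mul(-2, Add(-1, 2)))) = Mul(Mul(8, 4, -5), Add(1, Mul(-2, 1))) = Mul(-160, Add(1, -2)) = Mul(-160, -1) = 160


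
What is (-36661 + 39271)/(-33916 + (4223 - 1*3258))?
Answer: -2610/32951 ≈ -0.079208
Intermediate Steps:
(-36661 + 39271)/(-33916 + (4223 - 1*3258)) = 2610/(-33916 + (4223 - 3258)) = 2610/(-33916 + 965) = 2610/(-32951) = 2610*(-1/32951) = -2610/32951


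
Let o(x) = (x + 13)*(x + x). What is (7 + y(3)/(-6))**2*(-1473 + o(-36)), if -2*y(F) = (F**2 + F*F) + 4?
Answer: 171349/12 ≈ 14279.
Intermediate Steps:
y(F) = -2 - F**2 (y(F) = -((F**2 + F*F) + 4)/2 = -((F**2 + F**2) + 4)/2 = -(2*F**2 + 4)/2 = -(4 + 2*F**2)/2 = -2 - F**2)
o(x) = 2*x*(13 + x) (o(x) = (13 + x)*(2*x) = 2*x*(13 + x))
(7 + y(3)/(-6))**2*(-1473 + o(-36)) = (7 + (-2 - 1*3**2)/(-6))**2*(-1473 + 2*(-36)*(13 - 36)) = (7 + (-2 - 1*9)*(-1/6))**2*(-1473 + 2*(-36)*(-23)) = (7 + (-2 - 9)*(-1/6))**2*(-1473 + 1656) = (7 - 11*(-1/6))**2*183 = (7 + 11/6)**2*183 = (53/6)**2*183 = (2809/36)*183 = 171349/12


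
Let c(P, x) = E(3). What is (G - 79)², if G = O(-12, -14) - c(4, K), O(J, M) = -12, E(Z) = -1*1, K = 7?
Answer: 8100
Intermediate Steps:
E(Z) = -1
c(P, x) = -1
G = -11 (G = -12 - 1*(-1) = -12 + 1 = -11)
(G - 79)² = (-11 - 79)² = (-90)² = 8100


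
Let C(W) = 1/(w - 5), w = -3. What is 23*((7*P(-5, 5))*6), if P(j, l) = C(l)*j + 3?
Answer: 14007/4 ≈ 3501.8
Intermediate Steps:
C(W) = -1/8 (C(W) = 1/(-3 - 5) = 1/(-8) = -1/8)
P(j, l) = 3 - j/8 (P(j, l) = -j/8 + 3 = 3 - j/8)
23*((7*P(-5, 5))*6) = 23*((7*(3 - 1/8*(-5)))*6) = 23*((7*(3 + 5/8))*6) = 23*((7*(29/8))*6) = 23*((203/8)*6) = 23*(609/4) = 14007/4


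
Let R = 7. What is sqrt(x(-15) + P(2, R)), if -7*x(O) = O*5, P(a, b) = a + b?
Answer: sqrt(966)/7 ≈ 4.4401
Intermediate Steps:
x(O) = -5*O/7 (x(O) = -O*5/7 = -5*O/7)
sqrt(x(-15) + P(2, R)) = sqrt(-5/7*(-15) + (2 + 7)) = sqrt(75/7 + 9) = sqrt(138/7) = sqrt(966)/7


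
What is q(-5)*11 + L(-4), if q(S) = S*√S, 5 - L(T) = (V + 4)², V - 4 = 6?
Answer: -191 - 55*I*√5 ≈ -191.0 - 122.98*I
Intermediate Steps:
V = 10 (V = 4 + 6 = 10)
L(T) = -191 (L(T) = 5 - (10 + 4)² = 5 - 1*14² = 5 - 1*196 = 5 - 196 = -191)
q(S) = S^(3/2)
q(-5)*11 + L(-4) = (-5)^(3/2)*11 - 191 = -5*I*√5*11 - 191 = -55*I*√5 - 191 = -191 - 55*I*√5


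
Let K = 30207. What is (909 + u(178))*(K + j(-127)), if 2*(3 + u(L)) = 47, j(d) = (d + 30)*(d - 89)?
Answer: 95104581/2 ≈ 4.7552e+7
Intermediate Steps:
j(d) = (-89 + d)*(30 + d) (j(d) = (30 + d)*(-89 + d) = (-89 + d)*(30 + d))
u(L) = 41/2 (u(L) = -3 + (1/2)*47 = -3 + 47/2 = 41/2)
(909 + u(178))*(K + j(-127)) = (909 + 41/2)*(30207 + (-2670 + (-127)**2 - 59*(-127))) = 1859*(30207 + (-2670 + 16129 + 7493))/2 = 1859*(30207 + 20952)/2 = (1859/2)*51159 = 95104581/2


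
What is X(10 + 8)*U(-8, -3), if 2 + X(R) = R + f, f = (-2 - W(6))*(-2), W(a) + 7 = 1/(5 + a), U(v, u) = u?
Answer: -204/11 ≈ -18.545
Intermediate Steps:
W(a) = -7 + 1/(5 + a)
f = -108/11 (f = (-2 - (-34 - 7*6)/(5 + 6))*(-2) = (-2 - (-34 - 42)/11)*(-2) = (-2 - (-76)/11)*(-2) = (-2 - 1*(-76/11))*(-2) = (-2 + 76/11)*(-2) = (54/11)*(-2) = -108/11 ≈ -9.8182)
X(R) = -130/11 + R (X(R) = -2 + (R - 108/11) = -2 + (-108/11 + R) = -130/11 + R)
X(10 + 8)*U(-8, -3) = (-130/11 + (10 + 8))*(-3) = (-130/11 + 18)*(-3) = (68/11)*(-3) = -204/11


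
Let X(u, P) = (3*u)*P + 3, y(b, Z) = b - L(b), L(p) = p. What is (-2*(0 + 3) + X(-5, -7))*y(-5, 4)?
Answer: 0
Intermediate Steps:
y(b, Z) = 0 (y(b, Z) = b - b = 0)
X(u, P) = 3 + 3*P*u (X(u, P) = 3*P*u + 3 = 3 + 3*P*u)
(-2*(0 + 3) + X(-5, -7))*y(-5, 4) = (-2*(0 + 3) + (3 + 3*(-7)*(-5)))*0 = (-2*3 + (3 + 105))*0 = (-6 + 108)*0 = 102*0 = 0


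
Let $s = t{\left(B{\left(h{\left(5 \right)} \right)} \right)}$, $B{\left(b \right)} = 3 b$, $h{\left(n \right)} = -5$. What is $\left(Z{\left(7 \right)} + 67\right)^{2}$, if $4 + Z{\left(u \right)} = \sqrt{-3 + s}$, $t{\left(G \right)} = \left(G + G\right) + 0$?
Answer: $\left(63 + i \sqrt{33}\right)^{2} \approx 3936.0 + 723.81 i$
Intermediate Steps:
$t{\left(G \right)} = 2 G$ ($t{\left(G \right)} = 2 G + 0 = 2 G$)
$s = -30$ ($s = 2 \cdot 3 \left(-5\right) = 2 \left(-15\right) = -30$)
$Z{\left(u \right)} = -4 + i \sqrt{33}$ ($Z{\left(u \right)} = -4 + \sqrt{-3 - 30} = -4 + \sqrt{-33} = -4 + i \sqrt{33}$)
$\left(Z{\left(7 \right)} + 67\right)^{2} = \left(\left(-4 + i \sqrt{33}\right) + 67\right)^{2} = \left(63 + i \sqrt{33}\right)^{2}$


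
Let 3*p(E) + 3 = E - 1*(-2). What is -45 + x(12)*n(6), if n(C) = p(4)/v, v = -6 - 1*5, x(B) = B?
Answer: -507/11 ≈ -46.091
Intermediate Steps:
p(E) = -⅓ + E/3 (p(E) = -1 + (E - 1*(-2))/3 = -1 + (E + 2)/3 = -1 + (2 + E)/3 = -1 + (⅔ + E/3) = -⅓ + E/3)
v = -11 (v = -6 - 5 = -11)
n(C) = -1/11 (n(C) = (-⅓ + (⅓)*4)/(-11) = (-⅓ + 4/3)*(-1/11) = 1*(-1/11) = -1/11)
-45 + x(12)*n(6) = -45 + 12*(-1/11) = -45 - 12/11 = -507/11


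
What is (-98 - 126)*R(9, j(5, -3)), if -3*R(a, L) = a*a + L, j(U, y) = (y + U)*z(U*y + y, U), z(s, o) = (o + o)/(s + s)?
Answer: 162176/27 ≈ 6006.5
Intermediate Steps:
z(s, o) = o/s (z(s, o) = (2*o)/((2*s)) = (2*o)*(1/(2*s)) = o/s)
j(U, y) = U*(U + y)/(y + U*y) (j(U, y) = (y + U)*(U/(U*y + y)) = (U + y)*(U/(y + U*y)) = U*(U + y)/(y + U*y))
R(a, L) = -L/3 - a**2/3 (R(a, L) = -(a*a + L)/3 = -(a**2 + L)/3 = -(L + a**2)/3 = -L/3 - a**2/3)
(-98 - 126)*R(9, j(5, -3)) = (-98 - 126)*(-5*(5 - 3)/(3*(-3)*(1 + 5)) - 1/3*9**2) = -224*(-5*(-1)*2/(3*3*6) - 1/3*81) = -224*(-5*(-1)*2/(3*3*6) - 27) = -224*(-1/3*(-5/9) - 27) = -224*(5/27 - 27) = -224*(-724/27) = 162176/27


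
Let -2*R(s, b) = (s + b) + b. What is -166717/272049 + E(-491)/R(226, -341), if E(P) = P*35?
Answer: -523685949/6891908 ≈ -75.986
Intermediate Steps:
R(s, b) = -b - s/2 (R(s, b) = -((s + b) + b)/2 = -((b + s) + b)/2 = -(s + 2*b)/2 = -b - s/2)
E(P) = 35*P
-166717/272049 + E(-491)/R(226, -341) = -166717/272049 + (35*(-491))/(-1*(-341) - ½*226) = -166717*1/272049 - 17185/(341 - 113) = -166717/272049 - 17185/228 = -523685949/6891908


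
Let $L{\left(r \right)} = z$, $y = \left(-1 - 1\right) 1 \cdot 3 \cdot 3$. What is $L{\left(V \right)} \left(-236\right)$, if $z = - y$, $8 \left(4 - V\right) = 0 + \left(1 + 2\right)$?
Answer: $-4248$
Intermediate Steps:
$y = -18$ ($y = - 2 \cdot 3 \cdot 3 = \left(-2\right) 9 = -18$)
$V = \frac{29}{8}$ ($V = 4 - \frac{0 + \left(1 + 2\right)}{8} = 4 - \frac{0 + 3}{8} = 4 - \frac{3}{8} = \frac{29}{8} \approx 3.625$)
$z = 18$ ($z = \left(-1\right) \left(-18\right) = 18$)
$L{\left(r \right)} = 18$
$L{\left(V \right)} \left(-236\right) = 18 \left(-236\right) = -4248$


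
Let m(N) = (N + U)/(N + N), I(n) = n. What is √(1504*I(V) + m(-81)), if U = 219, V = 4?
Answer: 403*√3/9 ≈ 77.557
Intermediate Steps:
m(N) = (219 + N)/(2*N) (m(N) = (N + 219)/(N + N) = (219 + N)/((2*N)) = (219 + N)*(1/(2*N)) = (219 + N)/(2*N))
√(1504*I(V) + m(-81)) = √(1504*4 + (½)*(219 - 81)/(-81)) = √(6016 + (½)*(-1/81)*138) = √(6016 - 23/27) = √(162409/27) = 403*√3/9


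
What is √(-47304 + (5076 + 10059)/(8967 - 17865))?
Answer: I*√416155630894/2966 ≈ 217.5*I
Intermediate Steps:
√(-47304 + (5076 + 10059)/(8967 - 17865)) = √(-47304 + 15135/(-8898)) = √(-47304 + 15135*(-1/8898)) = √(-47304 - 5045/2966) = √(-140308709/2966) = I*√416155630894/2966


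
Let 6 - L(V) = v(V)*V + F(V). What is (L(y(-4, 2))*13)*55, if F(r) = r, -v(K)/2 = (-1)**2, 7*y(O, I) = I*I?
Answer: 32890/7 ≈ 4698.6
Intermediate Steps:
y(O, I) = I**2/7 (y(O, I) = (I*I)/7 = I**2/7)
v(K) = -2 (v(K) = -2*(-1)**2 = -2*1 = -2)
L(V) = 6 + V (L(V) = 6 - (-2*V + V) = 6 - (-1)*V = 6 + V)
(L(y(-4, 2))*13)*55 = ((6 + (1/7)*2**2)*13)*55 = ((6 + (1/7)*4)*13)*55 = ((6 + 4/7)*13)*55 = ((46/7)*13)*55 = (598/7)*55 = 32890/7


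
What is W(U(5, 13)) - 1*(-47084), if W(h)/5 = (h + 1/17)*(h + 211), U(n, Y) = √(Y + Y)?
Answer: 803693/17 + 17940*√26/17 ≈ 52657.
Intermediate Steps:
U(n, Y) = √2*√Y (U(n, Y) = √(2*Y) = √2*√Y)
W(h) = 5*(211 + h)*(1/17 + h) (W(h) = 5*((h + 1/17)*(h + 211)) = 5*((h + 1/17)*(211 + h)) = 5*((1/17 + h)*(211 + h)) = 5*((211 + h)*(1/17 + h)) = 5*(211 + h)*(1/17 + h))
W(U(5, 13)) - 1*(-47084) = (1055/17 + 5*(√2*√13)² + 17940*(√2*√13)/17) - 1*(-47084) = (1055/17 + 5*(√26)² + 17940*√26/17) + 47084 = (1055/17 + 5*26 + 17940*√26/17) + 47084 = (1055/17 + 130 + 17940*√26/17) + 47084 = (3265/17 + 17940*√26/17) + 47084 = 803693/17 + 17940*√26/17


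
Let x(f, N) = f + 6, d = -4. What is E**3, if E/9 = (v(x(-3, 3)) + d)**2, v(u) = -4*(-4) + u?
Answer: 8303765625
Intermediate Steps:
x(f, N) = 6 + f
v(u) = 16 + u
E = 2025 (E = 9*((16 + (6 - 3)) - 4)**2 = 9*((16 + 3) - 4)**2 = 9*(19 - 4)**2 = 9*15**2 = 9*225 = 2025)
E**3 = 2025**3 = 8303765625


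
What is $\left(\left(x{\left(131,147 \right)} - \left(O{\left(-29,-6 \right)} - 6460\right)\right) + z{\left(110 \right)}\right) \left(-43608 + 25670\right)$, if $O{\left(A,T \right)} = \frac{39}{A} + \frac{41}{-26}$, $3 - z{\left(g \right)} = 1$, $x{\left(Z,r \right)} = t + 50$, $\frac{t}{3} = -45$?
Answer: $- \frac{43145024709}{377} \approx -1.1444 \cdot 10^{8}$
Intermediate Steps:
$t = -135$ ($t = 3 \left(-45\right) = -135$)
$x{\left(Z,r \right)} = -85$ ($x{\left(Z,r \right)} = -135 + 50 = -85$)
$z{\left(g \right)} = 2$ ($z{\left(g \right)} = 3 - 1 = 2$)
$O{\left(A,T \right)} = - \frac{41}{26} + \frac{39}{A}$ ($O{\left(A,T \right)} = \frac{39}{A} + 41 \left(- \frac{1}{26}\right) = \frac{39}{A} - \frac{41}{26} = - \frac{41}{26} + \frac{39}{A}$)
$\left(\left(x{\left(131,147 \right)} - \left(O{\left(-29,-6 \right)} - 6460\right)\right) + z{\left(110 \right)}\right) \left(-43608 + 25670\right) = \left(\left(-85 - \left(\left(- \frac{41}{26} + \frac{39}{-29}\right) - 6460\right)\right) + 2\right) \left(-43608 + 25670\right) = \left(\left(-85 - \left(\left(- \frac{41}{26} + 39 \left(- \frac{1}{29}\right)\right) - 6460\right)\right) + 2\right) \left(-17938\right) = \left(\left(-85 - \left(\left(- \frac{41}{26} - \frac{39}{29}\right) - 6460\right)\right) + 2\right) \left(-17938\right) = \left(\left(-85 - \left(- \frac{2203}{754} - 6460\right)\right) + 2\right) \left(-17938\right) = \left(\left(-85 - - \frac{4873043}{754}\right) + 2\right) \left(-17938\right) = \left(\left(-85 + \frac{4873043}{754}\right) + 2\right) \left(-17938\right) = \left(\frac{4808953}{754} + 2\right) \left(-17938\right) = \frac{4810461}{754} \left(-17938\right) = - \frac{43145024709}{377}$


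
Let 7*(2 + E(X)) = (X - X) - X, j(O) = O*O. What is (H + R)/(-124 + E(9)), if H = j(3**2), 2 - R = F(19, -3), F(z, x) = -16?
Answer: -7/9 ≈ -0.77778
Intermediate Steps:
R = 18 (R = 2 - 1*(-16) = 2 + 16 = 18)
j(O) = O**2
H = 81 (H = (3**2)**2 = 9**2 = 81)
E(X) = -2 - X/7 (E(X) = -2 + ((X - X) - X)/7 = -2 + (0 - X)/7 = -2 + (-X)/7 = -2 - X/7)
(H + R)/(-124 + E(9)) = (81 + 18)/(-124 + (-2 - 1/7*9)) = 99/(-124 + (-2 - 9/7)) = 99/(-124 - 23/7) = 99/(-891/7) = 99*(-7/891) = -7/9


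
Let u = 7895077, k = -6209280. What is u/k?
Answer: -7895077/6209280 ≈ -1.2715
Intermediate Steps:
u/k = 7895077/(-6209280) = 7895077*(-1/6209280) = -7895077/6209280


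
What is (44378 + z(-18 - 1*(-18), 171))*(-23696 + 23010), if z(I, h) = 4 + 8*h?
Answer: -31384500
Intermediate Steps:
(44378 + z(-18 - 1*(-18), 171))*(-23696 + 23010) = (44378 + (4 + 8*171))*(-23696 + 23010) = (44378 + (4 + 1368))*(-686) = (44378 + 1372)*(-686) = 45750*(-686) = -31384500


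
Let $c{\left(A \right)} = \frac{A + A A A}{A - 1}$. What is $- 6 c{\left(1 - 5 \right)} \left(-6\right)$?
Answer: $\frac{2448}{5} \approx 489.6$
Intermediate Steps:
$c{\left(A \right)} = \frac{A + A^{3}}{-1 + A}$ ($c{\left(A \right)} = \frac{A + A^{2} A}{-1 + A} = \frac{A + A^{3}}{-1 + A}$)
$- 6 c{\left(1 - 5 \right)} \left(-6\right) = - 6 \frac{\left(1 - 5\right) + \left(1 - 5\right)^{3}}{-1 + \left(1 - 5\right)} \left(-6\right) = - 6 \frac{-4 + \left(-4\right)^{3}}{-1 - 4} \left(-6\right) = - 6 \frac{-4 - 64}{-5} \left(-6\right) = - 6 \left(\left(- \frac{1}{5}\right) \left(-68\right)\right) \left(-6\right) = \left(-6\right) \frac{68}{5} \left(-6\right) = \left(- \frac{408}{5}\right) \left(-6\right) = \frac{2448}{5}$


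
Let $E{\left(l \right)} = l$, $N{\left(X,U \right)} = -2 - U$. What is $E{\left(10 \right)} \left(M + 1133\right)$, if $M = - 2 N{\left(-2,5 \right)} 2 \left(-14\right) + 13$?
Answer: $7540$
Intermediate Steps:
$M = -379$ ($M = - 2 \left(-2 - 5\right) 2 \left(-14\right) + 13 = \left(-2\right) \left(-7\right) 2 \left(-14\right) + 13 = 14 \cdot 2 \left(-14\right) + 13 = 28 \left(-14\right) + 13 = -392 + 13 = -379$)
$E{\left(10 \right)} \left(M + 1133\right) = 10 \left(-379 + 1133\right) = 10 \cdot 754 = 7540$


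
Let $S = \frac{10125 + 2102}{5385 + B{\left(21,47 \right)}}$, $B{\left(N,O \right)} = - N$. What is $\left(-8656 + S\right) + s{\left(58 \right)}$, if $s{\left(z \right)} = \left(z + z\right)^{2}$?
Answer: $\frac{25759427}{5364} \approx 4802.3$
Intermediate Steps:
$S = \frac{12227}{5364}$ ($S = \frac{10125 + 2102}{5385 - 21} = \frac{12227}{5385 - 21} = \frac{12227}{5364} \approx 2.2795$)
$s{\left(z \right)} = 4 z^{2}$ ($s{\left(z \right)} = \left(2 z\right)^{2} = 4 z^{2}$)
$\left(-8656 + S\right) + s{\left(58 \right)} = \left(-8656 + \frac{12227}{5364}\right) + 4 \cdot 58^{2} = - \frac{46418557}{5364} + 4 \cdot 3364 = - \frac{46418557}{5364} + 13456 = \frac{25759427}{5364}$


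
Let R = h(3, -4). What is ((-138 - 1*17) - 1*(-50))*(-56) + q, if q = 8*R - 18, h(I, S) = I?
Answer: 5886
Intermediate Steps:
R = 3
q = 6 (q = 8*3 - 18 = 24 - 18 = 6)
((-138 - 1*17) - 1*(-50))*(-56) + q = ((-138 - 1*17) - 1*(-50))*(-56) + 6 = ((-138 - 17) + 50)*(-56) + 6 = (-155 + 50)*(-56) + 6 = -105*(-56) + 6 = 5880 + 6 = 5886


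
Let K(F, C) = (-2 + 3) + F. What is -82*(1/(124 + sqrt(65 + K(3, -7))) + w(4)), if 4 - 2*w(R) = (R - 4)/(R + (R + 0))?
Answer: -2520516/15307 + 82*sqrt(69)/15307 ≈ -164.62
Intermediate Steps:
w(R) = 2 - (-4 + R)/(4*R) (w(R) = 2 - (R - 4)/(2*(R + (R + 0))) = 2 - (-4 + R)/(2*(R + R)) = 2 - (-4 + R)/(2*(2*R)) = 2 - (-4 + R)*1/(2*R)/2 = 2 - (-4 + R)/(4*R))
K(F, C) = 1 + F
-82*(1/(124 + sqrt(65 + K(3, -7))) + w(4)) = -82*(1/(124 + sqrt(65 + (1 + 3))) + (7/4 + 1/4)) = -82*(1/(124 + sqrt(65 + 4)) + (7/4 + 1/4)) = -82*(1/(124 + sqrt(69)) + 2) = -82*(2 + 1/(124 + sqrt(69))) = -164 - 82/(124 + sqrt(69))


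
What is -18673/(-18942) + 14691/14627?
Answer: 551406893/277064634 ≈ 1.9902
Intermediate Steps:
-18673/(-18942) + 14691/14627 = -18673*(-1/18942) + 14691*(1/14627) = 18673/18942 + 14691/14627 = 551406893/277064634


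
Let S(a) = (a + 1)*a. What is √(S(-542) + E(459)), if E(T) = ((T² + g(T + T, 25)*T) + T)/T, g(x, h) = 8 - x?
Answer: 2*√73193 ≈ 541.08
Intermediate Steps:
S(a) = a*(1 + a) (S(a) = (1 + a)*a = a*(1 + a))
E(T) = (T + T² + T*(8 - 2*T))/T (E(T) = ((T² + (8 - (T + T))*T) + T)/T = ((T² + (8 - 2*T)*T) + T)/T = ((T² + T*(8 - 2*T)) + T)/T = (T + T² + T*(8 - 2*T))/T)
√(S(-542) + E(459)) = √(-542*(1 - 542) + (9 - 1*459)) = √(-542*(-541) + (9 - 459)) = √(293222 - 450) = √292772 = 2*√73193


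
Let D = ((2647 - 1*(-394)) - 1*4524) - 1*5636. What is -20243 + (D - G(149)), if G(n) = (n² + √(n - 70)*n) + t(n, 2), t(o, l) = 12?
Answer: -49575 - 149*√79 ≈ -50899.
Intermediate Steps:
G(n) = 12 + n² + n*√(-70 + n) (G(n) = (n² + √(n - 70)*n) + 12 = (n² + √(-70 + n)*n) + 12 = (n² + n*√(-70 + n)) + 12 = 12 + n² + n*√(-70 + n))
D = -7119 (D = ((2647 + 394) - 4524) - 5636 = (3041 - 4524) - 5636 = -1483 - 5636 = -7119)
-20243 + (D - G(149)) = -20243 + (-7119 - (12 + 149² + 149*√(-70 + 149))) = -20243 + (-7119 - (12 + 22201 + 149*√79)) = -20243 + (-7119 - (22213 + 149*√79)) = -20243 + (-7119 + (-22213 - 149*√79)) = -20243 + (-29332 - 149*√79) = -49575 - 149*√79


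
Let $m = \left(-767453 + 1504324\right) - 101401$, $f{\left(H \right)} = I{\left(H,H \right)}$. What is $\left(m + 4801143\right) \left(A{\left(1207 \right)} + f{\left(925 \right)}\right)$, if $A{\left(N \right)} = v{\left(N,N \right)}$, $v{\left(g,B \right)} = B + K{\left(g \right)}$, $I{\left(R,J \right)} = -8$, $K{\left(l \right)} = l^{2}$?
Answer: $7926842711424$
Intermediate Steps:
$f{\left(H \right)} = -8$
$m = 635470$ ($m = 736871 - 101401 = 635470$)
$v{\left(g,B \right)} = B + g^{2}$
$A{\left(N \right)} = N + N^{2}$
$\left(m + 4801143\right) \left(A{\left(1207 \right)} + f{\left(925 \right)}\right) = \left(635470 + 4801143\right) \left(1207 \left(1 + 1207\right) - 8\right) = 5436613 \left(1207 \cdot 1208 - 8\right) = 5436613 \left(1458056 - 8\right) = 5436613 \cdot 1458048 = 7926842711424$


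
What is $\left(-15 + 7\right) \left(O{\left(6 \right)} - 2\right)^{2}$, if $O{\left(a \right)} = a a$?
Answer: $-9248$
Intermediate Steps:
$O{\left(a \right)} = a^{2}$
$\left(-15 + 7\right) \left(O{\left(6 \right)} - 2\right)^{2} = \left(-15 + 7\right) \left(6^{2} - 2\right)^{2} = - 8 \left(36 - 2\right)^{2} = - 8 \cdot 34^{2} = \left(-8\right) 1156 = -9248$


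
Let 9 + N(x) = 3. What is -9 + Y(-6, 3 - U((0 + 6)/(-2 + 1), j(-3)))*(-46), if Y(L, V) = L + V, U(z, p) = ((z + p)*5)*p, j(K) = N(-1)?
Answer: 16689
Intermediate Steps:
N(x) = -6 (N(x) = -9 + 3 = -6)
j(K) = -6
U(z, p) = p*(5*p + 5*z) (U(z, p) = ((p + z)*5)*p = (5*p + 5*z)*p = p*(5*p + 5*z))
-9 + Y(-6, 3 - U((0 + 6)/(-2 + 1), j(-3)))*(-46) = -9 + (-6 + (3 - 5*(-6)*(-6 + (0 + 6)/(-2 + 1))))*(-46) = -9 + (-6 + (3 - 5*(-6)*(-6 + 6/(-1))))*(-46) = -9 + (-6 + (3 - 5*(-6)*(-6 + 6*(-1))))*(-46) = -9 + (-6 + (3 - 5*(-6)*(-6 - 6)))*(-46) = -9 + (-6 + (3 - 5*(-6)*(-12)))*(-46) = -9 + (-6 + (3 - 1*360))*(-46) = -9 + (-6 + (3 - 360))*(-46) = -9 + (-6 - 357)*(-46) = -9 - 363*(-46) = -9 + 16698 = 16689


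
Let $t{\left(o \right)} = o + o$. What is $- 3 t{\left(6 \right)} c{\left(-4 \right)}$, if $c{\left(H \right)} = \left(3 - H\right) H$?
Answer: $1008$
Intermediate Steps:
$c{\left(H \right)} = H \left(3 - H\right)$
$t{\left(o \right)} = 2 o$
$- 3 t{\left(6 \right)} c{\left(-4 \right)} = - 3 \cdot 2 \cdot 6 \left(- 4 \left(3 - -4\right)\right) = \left(-3\right) 12 \left(- 4 \left(3 + 4\right)\right) = - 36 \left(\left(-4\right) 7\right) = \left(-36\right) \left(-28\right) = 1008$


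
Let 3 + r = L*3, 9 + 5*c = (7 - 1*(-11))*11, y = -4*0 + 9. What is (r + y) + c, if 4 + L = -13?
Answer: -36/5 ≈ -7.2000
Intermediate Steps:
L = -17 (L = -4 - 13 = -17)
y = 9 (y = 0 + 9 = 9)
c = 189/5 (c = -9/5 + ((7 - 1*(-11))*11)/5 = -9/5 + ((7 + 11)*11)/5 = -9/5 + (18*11)/5 = -9/5 + (⅕)*198 = -9/5 + 198/5 = 189/5 ≈ 37.800)
r = -54 (r = -3 - 17*3 = -3 - 51 = -54)
(r + y) + c = (-54 + 9) + 189/5 = -45 + 189/5 = -36/5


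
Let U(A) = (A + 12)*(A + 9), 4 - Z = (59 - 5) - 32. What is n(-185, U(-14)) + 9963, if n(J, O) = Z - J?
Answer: 10130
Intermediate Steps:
Z = -18 (Z = 4 - ((59 - 5) - 32) = 4 - (54 - 32) = 4 - 1*22 = 4 - 22 = -18)
U(A) = (9 + A)*(12 + A) (U(A) = (12 + A)*(9 + A) = (9 + A)*(12 + A))
n(J, O) = -18 - J
n(-185, U(-14)) + 9963 = (-18 - 1*(-185)) + 9963 = (-18 + 185) + 9963 = 167 + 9963 = 10130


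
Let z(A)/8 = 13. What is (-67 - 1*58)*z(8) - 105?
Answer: -13105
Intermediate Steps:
z(A) = 104 (z(A) = 8*13 = 104)
(-67 - 1*58)*z(8) - 105 = (-67 - 1*58)*104 - 105 = (-67 - 58)*104 - 105 = -125*104 - 105 = -13000 - 105 = -13105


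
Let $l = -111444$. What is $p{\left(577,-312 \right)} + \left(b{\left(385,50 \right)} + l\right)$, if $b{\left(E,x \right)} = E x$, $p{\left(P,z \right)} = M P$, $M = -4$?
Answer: $-94502$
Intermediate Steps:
$p{\left(P,z \right)} = - 4 P$
$p{\left(577,-312 \right)} + \left(b{\left(385,50 \right)} + l\right) = \left(-4\right) 577 + \left(385 \cdot 50 - 111444\right) = -2308 + \left(19250 - 111444\right) = -2308 - 92194 = -94502$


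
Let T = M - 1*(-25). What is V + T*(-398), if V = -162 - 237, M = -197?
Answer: 68057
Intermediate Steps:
T = -172 (T = -197 - 1*(-25) = -197 + 25 = -172)
V = -399
V + T*(-398) = -399 - 172*(-398) = -399 + 68456 = 68057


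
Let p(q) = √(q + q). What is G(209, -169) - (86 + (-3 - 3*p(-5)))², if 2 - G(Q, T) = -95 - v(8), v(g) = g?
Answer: -6694 + 498*I*√10 ≈ -6694.0 + 1574.8*I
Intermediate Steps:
p(q) = √2*√q (p(q) = √(2*q) = √2*√q)
G(Q, T) = 105 (G(Q, T) = 2 - (-95 - 1*8) = 2 - (-95 - 8) = 2 - 1*(-103) = 2 + 103 = 105)
G(209, -169) - (86 + (-3 - 3*p(-5)))² = 105 - (86 + (-3 - 3*√2*√(-5)))² = 105 - (86 + (-3 - 3*√2*I*√5))² = 105 - (86 + (-3 - 3*I*√10))² = 105 - (83 - 3*I*√10)²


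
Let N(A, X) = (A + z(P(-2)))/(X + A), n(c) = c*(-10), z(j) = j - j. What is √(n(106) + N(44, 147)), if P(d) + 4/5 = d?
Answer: 4*I*√2416341/191 ≈ 32.554*I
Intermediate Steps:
P(d) = -⅘ + d
z(j) = 0
n(c) = -10*c
N(A, X) = A/(A + X) (N(A, X) = (A + 0)/(X + A) = A/(A + X))
√(n(106) + N(44, 147)) = √(-10*106 + 44/(44 + 147)) = √(-1060 + 44/191) = √(-202416/191) = 4*I*√2416341/191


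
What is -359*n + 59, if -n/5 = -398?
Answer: -714351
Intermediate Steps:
n = 1990 (n = -5*(-398) = 1990)
-359*n + 59 = -359*1990 + 59 = -714410 + 59 = -714351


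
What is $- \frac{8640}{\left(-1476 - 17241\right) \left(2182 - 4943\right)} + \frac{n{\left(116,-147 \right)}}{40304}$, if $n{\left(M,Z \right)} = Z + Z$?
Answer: $- \frac{235476543}{31557810328} \approx -0.0074617$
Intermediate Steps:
$n{\left(M,Z \right)} = 2 Z$
$- \frac{8640}{\left(-1476 - 17241\right) \left(2182 - 4943\right)} + \frac{n{\left(116,-147 \right)}}{40304} = - \frac{8640}{\left(-1476 - 17241\right) \left(2182 - 4943\right)} + \frac{2 \left(-147\right)}{40304} = - \frac{8640}{\left(-18717\right) \left(-2761\right)} - \frac{147}{20152} = - \frac{8640}{51677637} - \frac{147}{20152} = \left(-8640\right) \frac{1}{51677637} - \frac{147}{20152} = - \frac{2880}{17225879} - \frac{147}{20152} = - \frac{235476543}{31557810328}$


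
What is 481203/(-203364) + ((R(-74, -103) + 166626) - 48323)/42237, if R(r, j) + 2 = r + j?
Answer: 136948075/318129084 ≈ 0.43048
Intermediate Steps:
R(r, j) = -2 + j + r (R(r, j) = -2 + (r + j) = -2 + (j + r) = -2 + j + r)
481203/(-203364) + ((R(-74, -103) + 166626) - 48323)/42237 = 481203/(-203364) + (((-2 - 103 - 74) + 166626) - 48323)/42237 = 481203*(-1/203364) + ((-179 + 166626) - 48323)*(1/42237) = -53467/22596 + (166447 - 48323)*(1/42237) = -53467/22596 + 118124*(1/42237) = -53467/22596 + 118124/42237 = 136948075/318129084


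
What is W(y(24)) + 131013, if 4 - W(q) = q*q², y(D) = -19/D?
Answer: 1811185867/13824 ≈ 1.3102e+5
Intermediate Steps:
W(q) = 4 - q³ (W(q) = 4 - q*q² = 4 - q³)
W(y(24)) + 131013 = (4 - (-19/24)³) + 131013 = (4 - 1*(-6859/13824)) + 131013 = (4 + 6859/13824) + 131013 = 62155/13824 + 131013 = 1811185867/13824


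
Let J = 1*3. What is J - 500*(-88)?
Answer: 44003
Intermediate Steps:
J = 3
J - 500*(-88) = 3 - 500*(-88) = 3 + 44000 = 44003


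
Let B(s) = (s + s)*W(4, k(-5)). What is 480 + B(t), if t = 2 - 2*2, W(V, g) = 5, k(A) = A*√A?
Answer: 460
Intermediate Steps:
k(A) = A^(3/2)
t = -2 (t = 2 - 4 = -2)
B(s) = 10*s (B(s) = (s + s)*5 = (2*s)*5 = 10*s)
480 + B(t) = 480 + 10*(-2) = 480 - 20 = 460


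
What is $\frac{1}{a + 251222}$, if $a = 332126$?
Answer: $\frac{1}{583348} \approx 1.7142 \cdot 10^{-6}$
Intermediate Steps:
$\frac{1}{a + 251222} = \frac{1}{332126 + 251222} = \frac{1}{583348}$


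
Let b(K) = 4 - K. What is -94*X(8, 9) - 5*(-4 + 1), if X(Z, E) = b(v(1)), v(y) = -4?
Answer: -737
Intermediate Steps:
X(Z, E) = 8 (X(Z, E) = 4 - 1*(-4) = 4 + 4 = 8)
-94*X(8, 9) - 5*(-4 + 1) = -94*8 - 5*(-4 + 1) = -752 - 5*(-3) = -752 + 15 = -737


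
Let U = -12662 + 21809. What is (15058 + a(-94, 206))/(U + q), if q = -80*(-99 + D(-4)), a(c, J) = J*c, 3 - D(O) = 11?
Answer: -4306/17707 ≈ -0.24318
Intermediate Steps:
D(O) = -8 (D(O) = 3 - 1*11 = 3 - 11 = -8)
q = 8560 (q = -80*(-99 - 8) = -80*(-107) = 8560)
U = 9147
(15058 + a(-94, 206))/(U + q) = (15058 + 206*(-94))/(9147 + 8560) = (15058 - 19364)/17707 = -4306*1/17707 = -4306/17707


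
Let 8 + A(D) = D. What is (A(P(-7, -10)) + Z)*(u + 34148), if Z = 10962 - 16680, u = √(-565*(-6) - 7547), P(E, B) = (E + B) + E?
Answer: -196351000 - 5750*I*√4157 ≈ -1.9635e+8 - 3.7073e+5*I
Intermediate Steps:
P(E, B) = B + 2*E (P(E, B) = (B + E) + E = B + 2*E)
u = I*√4157 (u = √(3390 - 7547) = √(-4157) = I*√4157 ≈ 64.475*I)
A(D) = -8 + D
Z = -5718
(A(P(-7, -10)) + Z)*(u + 34148) = ((-8 + (-10 + 2*(-7))) - 5718)*(I*√4157 + 34148) = ((-8 + (-10 - 14)) - 5718)*(34148 + I*√4157) = ((-8 - 24) - 5718)*(34148 + I*√4157) = (-32 - 5718)*(34148 + I*√4157) = -5750*(34148 + I*√4157) = -196351000 - 5750*I*√4157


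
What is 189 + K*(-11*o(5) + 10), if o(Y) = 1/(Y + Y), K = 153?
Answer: 15507/10 ≈ 1550.7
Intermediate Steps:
o(Y) = 1/(2*Y)
189 + K*(-11*o(5) + 10) = 189 + 153*(-11/(2*5) + 10) = 189 + 153*(-11*⅒ + 10) = 189 + 153*(-11/10 + 10) = 189 + 153*(89/10) = 189 + 13617/10 = 15507/10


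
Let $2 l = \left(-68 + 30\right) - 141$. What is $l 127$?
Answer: $- \frac{22733}{2} \approx -11367.0$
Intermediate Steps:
$l = - \frac{179}{2}$ ($l = \frac{\left(-68 + 30\right) - 141}{2} = \frac{-38 - 141}{2} = \frac{1}{2} \left(-179\right) = - \frac{179}{2} \approx -89.5$)
$l 127 = \left(- \frac{179}{2}\right) 127 = - \frac{22733}{2}$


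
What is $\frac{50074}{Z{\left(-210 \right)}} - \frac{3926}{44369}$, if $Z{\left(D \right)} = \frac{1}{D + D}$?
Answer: $- \frac{71779076342}{3413} \approx -2.1031 \cdot 10^{7}$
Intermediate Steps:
$Z{\left(D \right)} = \frac{1}{2 D}$
$\frac{50074}{Z{\left(-210 \right)}} - \frac{3926}{44369} = \frac{50074}{\frac{1}{2} \frac{1}{-210}} - \frac{3926}{44369} = \frac{50074}{\frac{1}{2} \left(- \frac{1}{210}\right)} - \frac{302}{3413} = \frac{50074}{- \frac{1}{420}} - \frac{302}{3413} = 50074 \left(-420\right) - \frac{302}{3413} = -21031080 - \frac{302}{3413} = - \frac{71779076342}{3413}$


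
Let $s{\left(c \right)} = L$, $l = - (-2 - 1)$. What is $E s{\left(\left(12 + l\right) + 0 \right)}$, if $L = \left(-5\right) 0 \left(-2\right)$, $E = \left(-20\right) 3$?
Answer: $0$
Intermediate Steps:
$l = 3$ ($l = \left(-1\right) \left(-3\right) = 3$)
$E = -60$
$L = 0$ ($L = 0 \left(-2\right) = 0$)
$s{\left(c \right)} = 0$
$E s{\left(\left(12 + l\right) + 0 \right)} = \left(-60\right) 0 = 0$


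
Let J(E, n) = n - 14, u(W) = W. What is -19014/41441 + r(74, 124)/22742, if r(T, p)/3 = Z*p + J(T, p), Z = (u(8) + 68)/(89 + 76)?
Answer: -11320103603/25917408605 ≈ -0.43678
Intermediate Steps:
J(E, n) = -14 + n
Z = 76/165 (Z = (8 + 68)/(89 + 76) = 76/165 ≈ 0.46061)
r(T, p) = -42 + 241*p/55 (r(T, p) = 3*(76*p/165 + (-14 + p)) = 3*(-14 + 241*p/165) = -42 + 241*p/55)
-19014/41441 + r(74, 124)/22742 = -19014/41441 + (-42 + (241/55)*124)/22742 = -19014*1/41441 + (-42 + 29884/55)*(1/22742) = -19014/41441 + (27574/55)*(1/22742) = -19014/41441 + 13787/625405 = -11320103603/25917408605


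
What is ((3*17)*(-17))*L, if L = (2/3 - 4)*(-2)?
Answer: -5780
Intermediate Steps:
L = 20/3 (L = (2*(⅓) - 4)*(-2) = (⅔ - 4)*(-2) = -10/3*(-2) = 20/3 ≈ 6.6667)
((3*17)*(-17))*L = ((3*17)*(-17))*(20/3) = (51*(-17))*(20/3) = -867*20/3 = -5780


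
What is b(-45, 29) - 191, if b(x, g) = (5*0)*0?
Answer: -191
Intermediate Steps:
b(x, g) = 0 (b(x, g) = 0*0 = 0)
b(-45, 29) - 191 = 0 - 191 = -191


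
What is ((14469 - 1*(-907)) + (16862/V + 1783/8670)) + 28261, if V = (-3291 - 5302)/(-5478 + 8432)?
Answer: 2819173268629/74501310 ≈ 37841.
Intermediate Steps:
V = -8593/2954 ≈ -2.9089
((14469 - 1*(-907)) + (16862/V + 1783/8670)) + 28261 = ((14469 - 1*(-907)) + (16862/(-8593/2954) + 1783/8670)) + 28261 = ((14469 + 907) + (16862*(-2954/8593) + 1783*(1/8670))) + 28261 = (15376 + (-49810348/8593 + 1783/8670)) + 28261 = (15376 - 431840395841/74501310) + 28261 = 713691746719/74501310 + 28261 = 2819173268629/74501310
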